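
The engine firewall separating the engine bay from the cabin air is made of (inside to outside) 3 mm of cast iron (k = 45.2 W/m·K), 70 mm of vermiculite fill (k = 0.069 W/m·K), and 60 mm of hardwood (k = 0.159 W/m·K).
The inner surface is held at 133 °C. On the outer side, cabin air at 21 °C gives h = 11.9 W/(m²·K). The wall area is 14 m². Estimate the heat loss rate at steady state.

Q ≈ 1060 W

Model the wall as resistances in series:
R_cast iron = L/(kA) = 0.003/(45.2×14) = 4.741×10^-6 K/W
R_vermiculite fill = L/(kA) = 0.07/(0.069×14) = 0.07246 K/W
R_hardwood = L/(kA) = 0.06/(0.159×14) = 0.02695 K/W
R_outer film = 1/(h_o·A) = 1/(11.9×14) = 0.006002 K/W
R_total = 0.1054 K/W
Q = ΔT / R_total = 112 / 0.1054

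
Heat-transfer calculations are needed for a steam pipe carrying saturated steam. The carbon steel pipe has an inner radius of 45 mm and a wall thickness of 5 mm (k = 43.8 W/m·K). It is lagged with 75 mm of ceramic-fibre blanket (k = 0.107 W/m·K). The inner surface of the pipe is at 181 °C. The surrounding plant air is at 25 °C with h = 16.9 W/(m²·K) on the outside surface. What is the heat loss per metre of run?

q′ ≈ 108 W/m

Radial resistances (cylindrical: R_cond = ln(r_o/r_i)/(2πkL), R_conv = 1/(h·2πrL)):
R_carbon steel pipe wall = ln(50/45)/(2π×43.8×1) = 3.828×10^-4 K/W
R_ceramic-fibre blanket = ln(125/50)/(2π×0.107×1) = 1.363 K/W
R_outer film = 1/(h_o·2πr_oL) = 1/(16.9×2π×0.125×1) = 0.07534 K/W
R_total = 1.439 K/W
Q = ΔT/R_total = 156/1.439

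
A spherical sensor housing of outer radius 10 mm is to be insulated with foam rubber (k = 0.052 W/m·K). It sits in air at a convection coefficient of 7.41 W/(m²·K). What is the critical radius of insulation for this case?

r_cr ≈ 14 mm

For a sphere r_cr = 2k/h = 2×0.052/7.41
r_cr = 14 mm; since the bare radius (10 mm) is below r_cr, adding a thin layer of insulation will *increase* heat loss.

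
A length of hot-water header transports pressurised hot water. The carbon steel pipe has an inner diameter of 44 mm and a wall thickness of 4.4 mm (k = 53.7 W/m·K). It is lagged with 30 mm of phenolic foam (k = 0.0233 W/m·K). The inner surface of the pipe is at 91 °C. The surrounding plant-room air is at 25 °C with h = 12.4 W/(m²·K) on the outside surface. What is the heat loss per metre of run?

q′ ≈ 12.2 W/m

Per-layer cylindrical resistances, series-summed:
R_carbon steel pipe wall = ln(26.4/22)/(2π×53.7×1) = 5.404×10^-4 K/W
R_phenolic foam = ln(56.4/26.4)/(2π×0.0233×1) = 5.185 K/W
R_outer film = 1/(h_o·2πr_oL) = 1/(12.4×2π×0.0564×1) = 0.2276 K/W
R_total = 5.413 K/W
Q = ΔT/R_total = 66/5.413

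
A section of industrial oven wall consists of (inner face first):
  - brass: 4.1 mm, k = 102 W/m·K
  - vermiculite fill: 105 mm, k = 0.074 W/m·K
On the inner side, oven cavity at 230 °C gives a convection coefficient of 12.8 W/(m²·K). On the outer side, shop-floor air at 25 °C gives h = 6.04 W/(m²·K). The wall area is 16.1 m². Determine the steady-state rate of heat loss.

Thermal resistances in series:
R_inner film = 1/(h_i·A) = 1/(12.8×16.1) = 0.004852 K/W
R_brass = L/(kA) = 0.0041/(102×16.1) = 2.497×10^-6 K/W
R_vermiculite fill = L/(kA) = 0.105/(0.074×16.1) = 0.08813 K/W
R_outer film = 1/(h_o·A) = 1/(6.04×16.1) = 0.01028 K/W
R_total = 0.1033 K/W
Q = ΔT / R_total = 205 / 0.1033

Q ≈ 1990 W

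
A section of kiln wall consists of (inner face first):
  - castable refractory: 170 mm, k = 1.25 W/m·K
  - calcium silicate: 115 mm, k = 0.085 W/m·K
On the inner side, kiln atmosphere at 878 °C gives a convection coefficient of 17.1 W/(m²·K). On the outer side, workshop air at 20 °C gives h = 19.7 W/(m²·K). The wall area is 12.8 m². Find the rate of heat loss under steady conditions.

Using the resistance-network approach (series):
R_inner film = 1/(h_i·A) = 1/(17.1×12.8) = 0.004569 K/W
R_castable refractory = L/(kA) = 0.17/(1.25×12.8) = 0.01063 K/W
R_calcium silicate = L/(kA) = 0.115/(0.085×12.8) = 0.1057 K/W
R_outer film = 1/(h_o·A) = 1/(19.7×12.8) = 0.003966 K/W
R_total = 0.1249 K/W
Q = ΔT / R_total = 858 / 0.1249

Q ≈ 6870 W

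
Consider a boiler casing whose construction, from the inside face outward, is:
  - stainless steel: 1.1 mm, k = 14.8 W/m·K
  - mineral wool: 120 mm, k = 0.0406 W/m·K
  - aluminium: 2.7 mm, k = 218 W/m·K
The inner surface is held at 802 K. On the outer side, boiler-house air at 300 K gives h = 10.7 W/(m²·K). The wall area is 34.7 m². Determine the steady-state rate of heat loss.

Treating each layer as a thermal resistance in series:
R_stainless steel = L/(kA) = 0.0011/(14.8×34.7) = 2.142×10^-6 K/W
R_mineral wool = L/(kA) = 0.12/(0.0406×34.7) = 0.08518 K/W
R_aluminium = L/(kA) = 0.0027/(218×34.7) = 3.569×10^-7 K/W
R_outer film = 1/(h_o·A) = 1/(10.7×34.7) = 0.002693 K/W
R_total = 0.08787 K/W
Q = ΔT / R_total = 502 / 0.08787

Q ≈ 5710 W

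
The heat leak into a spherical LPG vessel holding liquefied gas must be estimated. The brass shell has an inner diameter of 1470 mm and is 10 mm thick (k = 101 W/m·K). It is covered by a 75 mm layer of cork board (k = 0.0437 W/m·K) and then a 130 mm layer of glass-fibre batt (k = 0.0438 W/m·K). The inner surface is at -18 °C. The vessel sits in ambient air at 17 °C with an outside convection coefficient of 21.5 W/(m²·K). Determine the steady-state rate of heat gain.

Q ≈ 65.9 W

Each spherical layer contributes R = (1/r_i − 1/r_o)/(4πk):
R_brass shell = (1/0.735 − 1/0.745)/(4π×101) = 1.439×10^-5 K/W
R_cork board = (1/0.745 − 1/0.82)/(4π×0.0437) = 0.2236 K/W
R_glass-fibre batt = (1/0.82 − 1/0.95)/(4π×0.0438) = 0.3032 K/W
R_outer film = 1/(h·4πr_o²) = 1/(21.5×4π×0.95²) = 0.004101 K/W
R_total = 0.5309 K/W
Q = ΔT/R_total = 35/0.5309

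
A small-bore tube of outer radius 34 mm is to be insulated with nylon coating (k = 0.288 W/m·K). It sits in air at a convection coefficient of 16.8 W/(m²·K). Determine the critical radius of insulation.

r_cr ≈ 17.1 mm

For a cylinder r_cr = k/h = 0.288/16.8
r_cr = 17.1 mm; since the bare radius (34 mm) is above r_cr, any added insulation will reduce heat loss.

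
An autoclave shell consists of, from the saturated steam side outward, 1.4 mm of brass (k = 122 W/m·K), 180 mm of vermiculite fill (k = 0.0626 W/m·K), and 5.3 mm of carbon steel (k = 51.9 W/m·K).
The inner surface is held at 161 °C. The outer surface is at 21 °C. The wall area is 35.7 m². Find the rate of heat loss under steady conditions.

Q ≈ 1740 W

Series thermal resistances:
R_brass = L/(kA) = 0.0014/(122×35.7) = 3.214×10^-7 K/W
R_vermiculite fill = L/(kA) = 0.18/(0.0626×35.7) = 0.08054 K/W
R_carbon steel = L/(kA) = 0.0053/(51.9×35.7) = 2.86×10^-6 K/W
R_total = 0.08055 K/W
Q = ΔT / R_total = 140 / 0.08055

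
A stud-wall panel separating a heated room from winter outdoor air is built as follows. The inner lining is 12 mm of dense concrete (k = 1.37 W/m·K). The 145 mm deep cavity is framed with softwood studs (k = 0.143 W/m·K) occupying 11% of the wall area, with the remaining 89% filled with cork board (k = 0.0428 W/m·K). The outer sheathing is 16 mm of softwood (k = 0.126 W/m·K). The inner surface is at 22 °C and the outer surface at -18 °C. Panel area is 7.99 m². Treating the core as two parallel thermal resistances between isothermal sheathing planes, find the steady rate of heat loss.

Sheathing layers in series; stud and cavity paths in parallel between them.
R_inner = 0.012/(1.37×7.99) = 0.001096 K/W
R_stud  = 0.145/(0.143×0.11×7.99) = 1.154 K/W
R_cav   = 0.145/(0.0428×0.89×7.99) = 0.4764 K/W
1/R_core = 1/R_stud + 1/R_cav → R_core = 0.3372 K/W
R_outer = 0.016/(0.126×7.99) = 0.01589 K/W
R_total = 0.3542 K/W
Q = ΔT/R_total = 40/0.3542

Q ≈ 113 W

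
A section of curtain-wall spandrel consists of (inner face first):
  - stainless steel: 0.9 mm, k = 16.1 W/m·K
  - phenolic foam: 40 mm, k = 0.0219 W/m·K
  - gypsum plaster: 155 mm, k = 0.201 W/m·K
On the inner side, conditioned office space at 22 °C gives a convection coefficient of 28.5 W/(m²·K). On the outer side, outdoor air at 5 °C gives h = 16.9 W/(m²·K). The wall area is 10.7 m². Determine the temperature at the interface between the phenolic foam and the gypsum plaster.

Model the wall as resistances in series:
R_inner film = 1/(h_i·A) = 1/(28.5×10.7) = 0.003279 K/W
R_stainless steel = L/(kA) = 0.0009/(16.1×10.7) = 5.224×10^-6 K/W
R_phenolic foam = L/(kA) = 0.04/(0.0219×10.7) = 0.1707 K/W
R_gypsum plaster = L/(kA) = 0.155/(0.201×10.7) = 0.07207 K/W
R_outer film = 1/(h_o·A) = 1/(16.9×10.7) = 0.00553 K/W
R_total = 0.2516 K/W;  Q = ΔT/R_total = 17/0.2516 = 67.57 W
T_interface = T_inner − Q·ΣR(inner→interface) = 22 − 67.6×0.174

T ≈ 10.2 °C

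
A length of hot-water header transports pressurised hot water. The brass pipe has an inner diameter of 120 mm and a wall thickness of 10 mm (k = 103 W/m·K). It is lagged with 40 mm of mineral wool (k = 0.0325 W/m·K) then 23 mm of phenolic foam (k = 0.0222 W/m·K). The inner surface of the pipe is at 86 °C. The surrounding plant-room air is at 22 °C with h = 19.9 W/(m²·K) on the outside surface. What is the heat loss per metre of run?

q′ ≈ 17.6 W/m

For a radial system each layer contributes R = ln(r_out/r_in)/(2πkL); films add R = 1/(hA).
R_brass pipe wall = ln(70/60)/(2π×103×1) = 2.382×10^-4 K/W
R_mineral wool = ln(110/70)/(2π×0.0325×1) = 2.213 K/W
R_phenolic foam = ln(133/110)/(2π×0.0222×1) = 1.361 K/W
R_outer film = 1/(h_o·2πr_oL) = 1/(19.9×2π×0.133×1) = 0.06013 K/W
R_total = 3.635 K/W
Q = ΔT/R_total = 64/3.635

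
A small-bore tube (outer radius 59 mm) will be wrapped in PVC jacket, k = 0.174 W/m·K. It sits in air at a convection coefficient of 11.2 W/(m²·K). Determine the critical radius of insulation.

r_cr ≈ 15.5 mm

For a cylinder r_cr = k/h = 0.174/11.2
r_cr = 15.5 mm; since the bare radius (59 mm) is above r_cr, any added insulation will reduce heat loss.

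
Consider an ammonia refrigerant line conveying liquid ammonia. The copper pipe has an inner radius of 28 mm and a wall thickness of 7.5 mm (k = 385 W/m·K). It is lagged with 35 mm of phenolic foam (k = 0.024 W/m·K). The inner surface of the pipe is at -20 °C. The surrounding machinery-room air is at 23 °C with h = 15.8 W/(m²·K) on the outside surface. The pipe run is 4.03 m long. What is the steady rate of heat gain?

Q ≈ 36.9 W

For a radial system each layer contributes R = ln(r_out/r_in)/(2πkL); films add R = 1/(hA).
R_copper pipe wall = ln(35.5/28)/(2π×385×4.03) = 2.434×10^-5 K/W
R_phenolic foam = ln(70.5/35.5)/(2π×0.024×4.03) = 1.129 K/W
R_outer film = 1/(h_o·2πr_oL) = 1/(15.8×2π×0.0705×4.03) = 0.03545 K/W
R_total = 1.164 K/W
Q = ΔT/R_total = 43/1.164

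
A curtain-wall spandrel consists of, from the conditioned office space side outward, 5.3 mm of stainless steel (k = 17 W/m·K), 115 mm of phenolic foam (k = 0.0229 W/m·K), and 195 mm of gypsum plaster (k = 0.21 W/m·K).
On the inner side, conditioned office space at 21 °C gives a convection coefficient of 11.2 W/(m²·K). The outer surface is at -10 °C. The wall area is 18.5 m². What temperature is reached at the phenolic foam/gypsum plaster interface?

T ≈ -5.23 °C

Treating each layer as a thermal resistance in series:
R_inner film = 1/(h_i·A) = 1/(11.2×18.5) = 0.004826 K/W
R_stainless steel = L/(kA) = 0.0053/(17×18.5) = 1.685×10^-5 K/W
R_phenolic foam = L/(kA) = 0.115/(0.0229×18.5) = 0.2715 K/W
R_gypsum plaster = L/(kA) = 0.195/(0.21×18.5) = 0.05019 K/W
R_total = 0.3265 K/W;  Q = ΔT/R_total = 31/0.3265 = 94.95 W
T_interface = T_inner − Q·ΣR(inner→interface) = 21 − 95×0.2763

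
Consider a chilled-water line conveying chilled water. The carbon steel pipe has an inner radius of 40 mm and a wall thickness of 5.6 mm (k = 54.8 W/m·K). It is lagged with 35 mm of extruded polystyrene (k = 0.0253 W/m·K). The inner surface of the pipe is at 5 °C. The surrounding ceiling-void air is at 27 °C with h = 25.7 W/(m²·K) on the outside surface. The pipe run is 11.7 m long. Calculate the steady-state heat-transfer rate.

Q ≈ 70.3 W

Treating each annulus and film as a series resistance:
R_carbon steel pipe wall = ln(45.6/40)/(2π×54.8×11.7) = 3.253×10^-5 K/W
R_extruded polystyrene = ln(80.6/45.6)/(2π×0.0253×11.7) = 0.3063 K/W
R_outer film = 1/(h_o·2πr_oL) = 1/(25.7×2π×0.0806×11.7) = 0.006567 K/W
R_total = 0.3129 K/W
Q = ΔT/R_total = 22/0.3129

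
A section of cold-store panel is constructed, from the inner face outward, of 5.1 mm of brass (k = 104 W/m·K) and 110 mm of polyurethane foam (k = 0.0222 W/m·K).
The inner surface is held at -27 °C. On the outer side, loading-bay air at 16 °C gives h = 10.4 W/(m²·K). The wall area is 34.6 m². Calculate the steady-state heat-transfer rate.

Model the wall as resistances in series:
R_brass = L/(kA) = 0.0051/(104×34.6) = 1.417×10^-6 K/W
R_polyurethane foam = L/(kA) = 0.11/(0.0222×34.6) = 0.1432 K/W
R_outer film = 1/(h_o·A) = 1/(10.4×34.6) = 0.002779 K/W
R_total = 0.146 K/W
Q = ΔT / R_total = 43 / 0.146

Q ≈ 295 W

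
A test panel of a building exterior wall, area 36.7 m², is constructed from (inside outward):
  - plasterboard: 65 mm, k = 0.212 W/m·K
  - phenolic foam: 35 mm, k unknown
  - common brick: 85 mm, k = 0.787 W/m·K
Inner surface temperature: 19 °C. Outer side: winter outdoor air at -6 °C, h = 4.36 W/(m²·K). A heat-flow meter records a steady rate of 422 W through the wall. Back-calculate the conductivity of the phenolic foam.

k ≈ 0.0229 W/(m·K)

Model the wall as resistances in series:
R_plasterboard = L/(kA) = 0.065/(0.212×36.7) = 0.008354 K/W
R_common brick = L/(kA) = 0.085/(0.787×36.7) = 0.002943 K/W
R_outer film = 1/(h_o·A) = 1/(4.36×36.7) = 0.00625 K/W
Sum of known resistances R_other = 0.01755 K/W
Total R = ΔT/Q = 25/422 = 0.05924 K/W
R_phenolic foam = R_total − R_other = 0.04169 K/W
k = L/(R·A) = 0.035/(0.04169×36.7)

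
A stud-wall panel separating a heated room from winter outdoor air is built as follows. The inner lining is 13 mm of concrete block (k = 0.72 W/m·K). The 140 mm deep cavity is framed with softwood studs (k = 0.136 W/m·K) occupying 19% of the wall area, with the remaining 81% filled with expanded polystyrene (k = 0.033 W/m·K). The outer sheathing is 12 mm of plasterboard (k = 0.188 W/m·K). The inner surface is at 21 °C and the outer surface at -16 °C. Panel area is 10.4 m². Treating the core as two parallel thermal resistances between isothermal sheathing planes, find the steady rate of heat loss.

Sheathing layers in series; stud and cavity paths in parallel between them.
R_inner = 0.013/(0.72×10.4) = 0.001736 K/W
R_stud  = 0.14/(0.136×0.19×10.4) = 0.521 K/W
R_cav   = 0.14/(0.033×0.81×10.4) = 0.5036 K/W
1/R_core = 1/R_stud + 1/R_cav → R_core = 0.2561 K/W
R_outer = 0.012/(0.188×10.4) = 0.006137 K/W
R_total = 0.2639 K/W
Q = ΔT/R_total = 37/0.2639

Q ≈ 140 W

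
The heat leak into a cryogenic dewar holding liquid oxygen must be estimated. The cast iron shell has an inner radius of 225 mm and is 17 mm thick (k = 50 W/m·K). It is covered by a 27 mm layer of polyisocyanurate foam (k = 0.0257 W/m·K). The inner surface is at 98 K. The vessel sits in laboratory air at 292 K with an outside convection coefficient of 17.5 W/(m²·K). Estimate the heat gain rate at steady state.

Q ≈ 144 W

Each spherical layer contributes R = (1/r_i − 1/r_o)/(4πk):
R_cast iron shell = (1/0.225 − 1/0.242)/(4π×50) = 4.969×10^-4 K/W
R_polyisocyanurate foam = (1/0.242 − 1/0.269)/(4π×0.0257) = 1.284 K/W
R_outer film = 1/(h·4πr_o²) = 1/(17.5×4π×0.269²) = 0.06284 K/W
R_total = 1.348 K/W
Q = ΔT/R_total = 194/1.348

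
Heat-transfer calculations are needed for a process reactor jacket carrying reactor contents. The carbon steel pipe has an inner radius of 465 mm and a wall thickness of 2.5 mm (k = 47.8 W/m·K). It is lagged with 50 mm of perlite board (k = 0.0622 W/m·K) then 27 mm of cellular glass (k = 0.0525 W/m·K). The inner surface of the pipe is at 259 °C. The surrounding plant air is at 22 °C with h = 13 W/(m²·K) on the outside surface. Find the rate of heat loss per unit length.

q′ ≈ 543 W/m

Cylindrical conduction, so R = ln(r₂/r₁)/(2πkL) per layer, in series:
R_carbon steel pipe wall = ln(467.5/465)/(2π×47.8×1) = 1.785×10^-5 K/W
R_perlite board = ln(517.5/467.5)/(2π×0.0622×1) = 0.26 K/W
R_cellular glass = ln(544.5/517.5)/(2π×0.0525×1) = 0.1542 K/W
R_outer film = 1/(h_o·2πr_oL) = 1/(13×2π×0.5445×1) = 0.02248 K/W
R_total = 0.4367 K/W
Q = ΔT/R_total = 237/0.4367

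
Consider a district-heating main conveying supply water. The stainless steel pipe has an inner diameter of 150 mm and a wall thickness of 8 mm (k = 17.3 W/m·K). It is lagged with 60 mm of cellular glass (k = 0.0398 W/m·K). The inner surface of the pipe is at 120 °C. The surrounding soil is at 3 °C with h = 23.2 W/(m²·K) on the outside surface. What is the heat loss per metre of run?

For a radial system each layer contributes R = ln(r_out/r_in)/(2πkL); films add R = 1/(hA).
R_stainless steel pipe wall = ln(83/75)/(2π×17.3×1) = 9.324×10^-4 K/W
R_cellular glass = ln(143/83)/(2π×0.0398×1) = 2.175 K/W
R_outer film = 1/(h_o·2πr_oL) = 1/(23.2×2π×0.143×1) = 0.04797 K/W
R_total = 2.224 K/W
Q = ΔT/R_total = 117/2.224

q′ ≈ 52.6 W/m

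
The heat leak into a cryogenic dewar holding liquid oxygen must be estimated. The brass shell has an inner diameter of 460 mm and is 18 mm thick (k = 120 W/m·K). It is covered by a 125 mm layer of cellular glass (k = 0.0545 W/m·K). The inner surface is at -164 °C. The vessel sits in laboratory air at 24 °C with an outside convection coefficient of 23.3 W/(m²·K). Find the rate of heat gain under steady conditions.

Q ≈ 94.1 W

Radial (spherical) resistances in series:
R_brass shell = (1/0.23 − 1/0.248)/(4π×120) = 2.093×10^-4 K/W
R_cellular glass = (1/0.248 − 1/0.373)/(4π×0.0545) = 1.973 K/W
R_outer film = 1/(h·4πr_o²) = 1/(23.3×4π×0.373²) = 0.02455 K/W
R_total = 1.998 K/W
Q = ΔT/R_total = 188/1.998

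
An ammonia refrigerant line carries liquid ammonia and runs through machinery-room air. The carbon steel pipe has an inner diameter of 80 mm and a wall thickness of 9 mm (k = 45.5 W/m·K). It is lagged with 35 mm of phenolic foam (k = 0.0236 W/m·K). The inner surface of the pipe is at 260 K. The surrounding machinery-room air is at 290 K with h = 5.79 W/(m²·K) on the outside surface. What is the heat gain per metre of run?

Radial resistances (cylindrical: R_cond = ln(r_o/r_i)/(2πkL), R_conv = 1/(h·2πrL)):
R_carbon steel pipe wall = ln(49/40)/(2π×45.5×1) = 7.099×10^-4 K/W
R_phenolic foam = ln(84/49)/(2π×0.0236×1) = 3.635 K/W
R_outer film = 1/(h_o·2πr_oL) = 1/(5.79×2π×0.084×1) = 0.3272 K/W
R_total = 3.963 K/W
Q = ΔT/R_total = 30/3.963

q′ ≈ 7.57 W/m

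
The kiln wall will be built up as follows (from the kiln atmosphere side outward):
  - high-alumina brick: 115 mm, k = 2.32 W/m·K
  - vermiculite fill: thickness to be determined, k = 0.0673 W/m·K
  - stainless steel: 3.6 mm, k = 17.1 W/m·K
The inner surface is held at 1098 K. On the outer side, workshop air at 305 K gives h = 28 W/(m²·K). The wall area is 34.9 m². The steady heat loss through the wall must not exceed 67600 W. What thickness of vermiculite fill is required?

Model the wall as resistances in series:
R_high-alumina brick = L/(kA) = 0.115/(2.32×34.9) = 0.00142 K/W
R_stainless steel = L/(kA) = 0.0036/(17.1×34.9) = 6.032×10^-6 K/W
R_outer film = 1/(h_o·A) = 1/(28×34.9) = 0.001023 K/W
Sum of the known resistances R_other = 0.00245 K/W
Required total resistance R_tot = ΔT/Q_allow = 793/67600 = 0.01173 K/W
R_vermiculite fill = R_tot − R_other = 0.009281 K/W
L = R·k·A = 0.009281×0.0673×34.9

L ≈ 21.8 mm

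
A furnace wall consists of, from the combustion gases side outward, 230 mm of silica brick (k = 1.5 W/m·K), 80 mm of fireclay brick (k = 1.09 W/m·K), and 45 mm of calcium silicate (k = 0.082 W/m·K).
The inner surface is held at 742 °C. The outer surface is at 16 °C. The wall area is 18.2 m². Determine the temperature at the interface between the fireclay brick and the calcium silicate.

T ≈ 530 °C

Treating each layer as a thermal resistance in series:
R_silica brick = L/(kA) = 0.23/(1.5×18.2) = 0.008425 K/W
R_fireclay brick = L/(kA) = 0.08/(1.09×18.2) = 0.004033 K/W
R_calcium silicate = L/(kA) = 0.045/(0.082×18.2) = 0.03015 K/W
R_total = 0.04261 K/W;  Q = ΔT/R_total = 726/0.04261 = 17040 W
T_interface = T_inner − Q·ΣR(inner→interface) = 742 − 17000×0.01246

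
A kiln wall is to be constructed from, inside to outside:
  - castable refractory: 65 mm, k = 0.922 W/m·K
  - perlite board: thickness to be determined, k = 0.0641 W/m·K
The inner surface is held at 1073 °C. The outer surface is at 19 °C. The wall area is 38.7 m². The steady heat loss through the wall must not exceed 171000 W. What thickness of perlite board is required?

L ≈ 10.8 mm

Model the wall as resistances in series:
R_castable refractory = L/(kA) = 0.065/(0.922×38.7) = 0.001822 K/W
Sum of the known resistances R_other = 0.001822 K/W
Required total resistance R_tot = ΔT/Q_allow = 1054/171000 = 0.006164 K/W
R_perlite board = R_tot − R_other = 0.004342 K/W
L = R·k·A = 0.004342×0.0641×38.7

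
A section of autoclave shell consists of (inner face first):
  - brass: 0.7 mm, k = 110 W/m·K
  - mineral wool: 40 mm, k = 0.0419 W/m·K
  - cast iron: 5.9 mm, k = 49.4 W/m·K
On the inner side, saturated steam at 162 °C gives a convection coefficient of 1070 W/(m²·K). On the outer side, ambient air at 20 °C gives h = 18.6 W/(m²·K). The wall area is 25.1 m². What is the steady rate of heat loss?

Series thermal resistances:
R_inner film = 1/(h_i·A) = 1/(1070×25.1) = 3.723×10^-5 K/W
R_brass = L/(kA) = 0.0007/(110×25.1) = 2.535×10^-7 K/W
R_mineral wool = L/(kA) = 0.04/(0.0419×25.1) = 0.03803 K/W
R_cast iron = L/(kA) = 0.0059/(49.4×25.1) = 4.758×10^-6 K/W
R_outer film = 1/(h_o·A) = 1/(18.6×25.1) = 0.002142 K/W
R_total = 0.04022 K/W
Q = ΔT / R_total = 142 / 0.04022

Q ≈ 3530 W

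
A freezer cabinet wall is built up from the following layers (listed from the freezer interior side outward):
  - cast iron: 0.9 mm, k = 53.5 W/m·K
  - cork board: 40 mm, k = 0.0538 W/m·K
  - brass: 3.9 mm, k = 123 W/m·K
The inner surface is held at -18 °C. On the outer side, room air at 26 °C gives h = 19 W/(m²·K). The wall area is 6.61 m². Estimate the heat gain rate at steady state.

Q ≈ 365 W

Model the wall as resistances in series:
R_cast iron = L/(kA) = 0.0009/(53.5×6.61) = 2.545×10^-6 K/W
R_cork board = L/(kA) = 0.04/(0.0538×6.61) = 0.1125 K/W
R_brass = L/(kA) = 0.0039/(123×6.61) = 4.797×10^-6 K/W
R_outer film = 1/(h_o·A) = 1/(19×6.61) = 0.007962 K/W
R_total = 0.1205 K/W
Q = ΔT / R_total = 44 / 0.1205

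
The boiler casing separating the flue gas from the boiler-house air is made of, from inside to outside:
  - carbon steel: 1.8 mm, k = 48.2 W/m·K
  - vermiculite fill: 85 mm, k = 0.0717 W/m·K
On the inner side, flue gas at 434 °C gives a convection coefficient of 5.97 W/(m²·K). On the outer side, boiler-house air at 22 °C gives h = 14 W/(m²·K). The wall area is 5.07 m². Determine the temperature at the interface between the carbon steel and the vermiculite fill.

Series thermal resistances:
R_inner film = 1/(h_i·A) = 1/(5.97×5.07) = 0.03304 K/W
R_carbon steel = L/(kA) = 0.0018/(48.2×5.07) = 7.366×10^-6 K/W
R_vermiculite fill = L/(kA) = 0.085/(0.0717×5.07) = 0.2338 K/W
R_outer film = 1/(h_o·A) = 1/(14×5.07) = 0.01409 K/W
R_total = 0.281 K/W;  Q = ΔT/R_total = 412/0.281 = 1466 W
T_interface = T_inner − Q·ΣR(inner→interface) = 434 − 1470×0.03305

T ≈ 386 °C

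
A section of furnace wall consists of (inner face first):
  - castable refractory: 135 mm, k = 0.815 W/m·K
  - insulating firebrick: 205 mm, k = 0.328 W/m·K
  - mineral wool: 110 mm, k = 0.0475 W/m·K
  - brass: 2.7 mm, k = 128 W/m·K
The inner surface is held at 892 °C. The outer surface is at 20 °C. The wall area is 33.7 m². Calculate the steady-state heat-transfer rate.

Q ≈ 9460 W

Thermal resistances in series:
R_castable refractory = L/(kA) = 0.135/(0.815×33.7) = 0.004915 K/W
R_insulating firebrick = L/(kA) = 0.205/(0.328×33.7) = 0.01855 K/W
R_mineral wool = L/(kA) = 0.11/(0.0475×33.7) = 0.06872 K/W
R_brass = L/(kA) = 0.0027/(128×33.7) = 6.259×10^-7 K/W
R_total = 0.09218 K/W
Q = ΔT / R_total = 872 / 0.09218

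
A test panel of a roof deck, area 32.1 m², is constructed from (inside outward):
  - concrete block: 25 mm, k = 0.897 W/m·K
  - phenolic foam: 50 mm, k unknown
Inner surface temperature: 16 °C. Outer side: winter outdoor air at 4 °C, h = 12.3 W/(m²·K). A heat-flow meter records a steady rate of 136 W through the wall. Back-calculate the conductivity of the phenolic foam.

Using the resistance-network approach (series):
R_concrete block = L/(kA) = 0.025/(0.897×32.1) = 8.682×10^-4 K/W
R_outer film = 1/(h_o·A) = 1/(12.3×32.1) = 0.002533 K/W
Sum of known resistances R_other = 0.003401 K/W
Total R = ΔT/Q = 12/136 = 0.08824 K/W
R_phenolic foam = R_total − R_other = 0.08483 K/W
k = L/(R·A) = 0.05/(0.08483×32.1)

k ≈ 0.0184 W/(m·K)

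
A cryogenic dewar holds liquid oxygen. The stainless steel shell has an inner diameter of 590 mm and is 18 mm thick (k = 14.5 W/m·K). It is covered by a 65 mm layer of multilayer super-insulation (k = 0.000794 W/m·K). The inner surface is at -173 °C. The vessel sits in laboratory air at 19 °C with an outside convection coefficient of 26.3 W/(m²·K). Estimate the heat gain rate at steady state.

For a spherical shell R = (1/r₁ − 1/r₂)/(4πk); film R = 1/(h·4πr²). In series:
R_stainless steel shell = (1/0.295 − 1/0.313)/(4π×14.5) = 0.00107 K/W
R_multilayer super-insulation = (1/0.313 − 1/0.378)/(4π×0.000794) = 55.06 K/W
R_outer film = 1/(h·4πr_o²) = 1/(26.3×4π×0.378²) = 0.02118 K/W
R_total = 55.08 K/W
Q = ΔT/R_total = 192/55.08

Q ≈ 3.49 W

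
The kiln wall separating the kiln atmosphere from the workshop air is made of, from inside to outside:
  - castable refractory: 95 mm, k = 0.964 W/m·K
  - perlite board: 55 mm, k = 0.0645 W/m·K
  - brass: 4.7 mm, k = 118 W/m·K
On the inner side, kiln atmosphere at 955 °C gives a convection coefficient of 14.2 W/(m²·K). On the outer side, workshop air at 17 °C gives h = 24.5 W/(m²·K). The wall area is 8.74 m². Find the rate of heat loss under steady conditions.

Q ≈ 7720 W

Using the resistance-network approach (series):
R_inner film = 1/(h_i·A) = 1/(14.2×8.74) = 0.008057 K/W
R_castable refractory = L/(kA) = 0.095/(0.964×8.74) = 0.01128 K/W
R_perlite board = L/(kA) = 0.055/(0.0645×8.74) = 0.09756 K/W
R_brass = L/(kA) = 0.0047/(118×8.74) = 4.557×10^-6 K/W
R_outer film = 1/(h_o·A) = 1/(24.5×8.74) = 0.00467 K/W
R_total = 0.1216 K/W
Q = ΔT / R_total = 938 / 0.1216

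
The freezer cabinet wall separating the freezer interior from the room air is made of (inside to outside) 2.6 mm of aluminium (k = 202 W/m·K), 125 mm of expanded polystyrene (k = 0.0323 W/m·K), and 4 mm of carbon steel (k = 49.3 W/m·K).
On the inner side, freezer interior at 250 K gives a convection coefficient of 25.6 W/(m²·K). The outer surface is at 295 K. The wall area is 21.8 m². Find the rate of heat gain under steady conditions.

Series thermal resistances:
R_inner film = 1/(h_i·A) = 1/(25.6×21.8) = 0.001792 K/W
R_aluminium = L/(kA) = 0.0026/(202×21.8) = 5.904×10^-7 K/W
R_expanded polystyrene = L/(kA) = 0.125/(0.0323×21.8) = 0.1775 K/W
R_carbon steel = L/(kA) = 0.004/(49.3×21.8) = 3.722×10^-6 K/W
R_total = 0.1793 K/W
Q = ΔT / R_total = 45 / 0.1793

Q ≈ 251 W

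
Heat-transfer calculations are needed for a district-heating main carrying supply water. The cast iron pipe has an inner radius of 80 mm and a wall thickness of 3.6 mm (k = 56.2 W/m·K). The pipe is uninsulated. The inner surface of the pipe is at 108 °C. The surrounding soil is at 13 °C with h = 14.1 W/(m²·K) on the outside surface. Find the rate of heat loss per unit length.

Per-layer cylindrical resistances, series-summed:
R_cast iron pipe wall = ln(83.6/80)/(2π×56.2×1) = 1.247×10^-4 K/W
R_outer film = 1/(h_o·2πr_oL) = 1/(14.1×2π×0.0836×1) = 0.135 K/W
R_total = 0.1351 K/W
Q = ΔT/R_total = 95/0.1351

q′ ≈ 703 W/m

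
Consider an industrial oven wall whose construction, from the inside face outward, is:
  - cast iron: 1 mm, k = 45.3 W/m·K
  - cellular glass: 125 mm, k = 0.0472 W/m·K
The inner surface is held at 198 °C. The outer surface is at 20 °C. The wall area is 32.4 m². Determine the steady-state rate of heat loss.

Q ≈ 2180 W

Treating each layer as a thermal resistance in series:
R_cast iron = L/(kA) = 0.001/(45.3×32.4) = 6.813×10^-7 K/W
R_cellular glass = L/(kA) = 0.125/(0.0472×32.4) = 0.08174 K/W
R_total = 0.08174 K/W
Q = ΔT / R_total = 178 / 0.08174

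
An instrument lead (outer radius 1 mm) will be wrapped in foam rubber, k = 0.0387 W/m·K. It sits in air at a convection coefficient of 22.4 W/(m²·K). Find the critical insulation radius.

For a cylinder r_cr = k/h = 0.0387/22.4
r_cr = 1.73 mm; since the bare radius (1 mm) is below r_cr, adding a thin layer of insulation will *increase* heat loss.

r_cr ≈ 1.73 mm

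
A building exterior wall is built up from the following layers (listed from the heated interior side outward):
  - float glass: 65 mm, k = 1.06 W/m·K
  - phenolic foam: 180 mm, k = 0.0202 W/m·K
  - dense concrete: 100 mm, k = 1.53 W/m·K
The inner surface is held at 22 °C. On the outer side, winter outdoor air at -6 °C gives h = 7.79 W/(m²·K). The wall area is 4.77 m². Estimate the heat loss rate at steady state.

Q ≈ 14.6 W

Using the resistance-network approach (series):
R_float glass = L/(kA) = 0.065/(1.06×4.77) = 0.01286 K/W
R_phenolic foam = L/(kA) = 0.18/(0.0202×4.77) = 1.868 K/W
R_dense concrete = L/(kA) = 0.1/(1.53×4.77) = 0.0137 K/W
R_outer film = 1/(h_o·A) = 1/(7.79×4.77) = 0.02691 K/W
R_total = 1.922 K/W
Q = ΔT / R_total = 28 / 1.922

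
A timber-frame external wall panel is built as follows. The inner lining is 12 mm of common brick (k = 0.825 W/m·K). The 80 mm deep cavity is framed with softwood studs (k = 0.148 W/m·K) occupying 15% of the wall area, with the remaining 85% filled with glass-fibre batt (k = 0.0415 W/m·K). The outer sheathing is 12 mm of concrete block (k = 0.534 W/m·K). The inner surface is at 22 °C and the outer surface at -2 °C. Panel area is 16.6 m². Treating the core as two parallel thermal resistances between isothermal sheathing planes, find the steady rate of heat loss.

Sheathing layers in series; stud and cavity paths in parallel between them.
R_inner = 0.012/(0.825×16.6) = 8.762×10^-4 K/W
R_stud  = 0.08/(0.148×0.15×16.6) = 0.2171 K/W
R_cav   = 0.08/(0.0415×0.85×16.6) = 0.1366 K/W
1/R_core = 1/R_stud + 1/R_cav → R_core = 0.08385 K/W
R_outer = 0.012/(0.534×16.6) = 0.001354 K/W
R_total = 0.08608 K/W
Q = ΔT/R_total = 24/0.08608

Q ≈ 279 W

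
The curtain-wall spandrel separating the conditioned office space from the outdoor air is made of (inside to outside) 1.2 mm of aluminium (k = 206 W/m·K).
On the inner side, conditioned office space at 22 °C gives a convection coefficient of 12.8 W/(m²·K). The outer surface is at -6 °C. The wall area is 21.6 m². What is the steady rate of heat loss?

Thermal resistances in series:
R_inner film = 1/(h_i·A) = 1/(12.8×21.6) = 0.003617 K/W
R_aluminium = L/(kA) = 0.0012/(206×21.6) = 2.697×10^-7 K/W
R_total = 0.003617 K/W
Q = ΔT / R_total = 28 / 0.003617

Q ≈ 7740 W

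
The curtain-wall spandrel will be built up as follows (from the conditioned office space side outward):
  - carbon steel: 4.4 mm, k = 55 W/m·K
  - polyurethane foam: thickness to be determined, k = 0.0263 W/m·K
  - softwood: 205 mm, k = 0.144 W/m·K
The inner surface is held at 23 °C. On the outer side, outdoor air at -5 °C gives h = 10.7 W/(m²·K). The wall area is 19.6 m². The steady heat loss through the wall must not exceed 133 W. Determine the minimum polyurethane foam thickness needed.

L ≈ 68.6 mm

Using the resistance-network approach (series):
R_carbon steel = L/(kA) = 0.0044/(55×19.6) = 4.082×10^-6 K/W
R_softwood = L/(kA) = 0.205/(0.144×19.6) = 0.07263 K/W
R_outer film = 1/(h_o·A) = 1/(10.7×19.6) = 0.004768 K/W
Sum of the known resistances R_other = 0.07741 K/W
Required total resistance R_tot = ΔT/Q_allow = 28/133 = 0.2105 K/W
R_polyurethane foam = R_tot − R_other = 0.1331 K/W
L = R·k·A = 0.1331×0.0263×19.6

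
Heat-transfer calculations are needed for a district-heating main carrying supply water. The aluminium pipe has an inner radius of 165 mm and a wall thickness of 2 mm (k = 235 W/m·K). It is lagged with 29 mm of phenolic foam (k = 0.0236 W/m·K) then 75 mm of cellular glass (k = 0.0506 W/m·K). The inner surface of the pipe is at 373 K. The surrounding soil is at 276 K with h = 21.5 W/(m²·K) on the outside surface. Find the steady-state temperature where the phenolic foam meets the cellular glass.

T ≈ 324 K

Treating each annulus and film as a series resistance:
R_aluminium pipe wall = ln(167/165)/(2π×235×1) = 8.16×10^-6 K/W
R_phenolic foam = ln(196/167)/(2π×0.0236×1) = 1.08 K/W
R_cellular glass = ln(271/196)/(2π×0.0506×1) = 1.019 K/W
R_outer film = 1/(h_o·2πr_oL) = 1/(21.5×2π×0.271×1) = 0.02732 K/W
R_total = 2.126 K/W
Q = ΔT/R_total = 97/2.126
Q = 45.6 W/m
T_interface = T_inner − Q·ΣR(inner→interface) = 373 − 45.6×1.08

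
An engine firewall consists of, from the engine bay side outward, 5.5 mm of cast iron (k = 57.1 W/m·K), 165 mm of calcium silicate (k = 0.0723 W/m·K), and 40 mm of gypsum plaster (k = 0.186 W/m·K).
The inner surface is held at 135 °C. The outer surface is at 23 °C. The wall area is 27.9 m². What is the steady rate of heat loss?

Q ≈ 1250 W

Treating each layer as a thermal resistance in series:
R_cast iron = L/(kA) = 0.0055/(57.1×27.9) = 3.452×10^-6 K/W
R_calcium silicate = L/(kA) = 0.165/(0.0723×27.9) = 0.0818 K/W
R_gypsum plaster = L/(kA) = 0.04/(0.186×27.9) = 0.007708 K/W
R_total = 0.08951 K/W
Q = ΔT / R_total = 112 / 0.08951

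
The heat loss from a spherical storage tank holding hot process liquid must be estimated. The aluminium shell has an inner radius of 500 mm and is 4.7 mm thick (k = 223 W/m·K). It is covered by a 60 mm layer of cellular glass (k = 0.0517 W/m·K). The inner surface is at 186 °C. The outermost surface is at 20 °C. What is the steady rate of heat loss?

Each spherical layer contributes R = (1/r_i − 1/r_o)/(4πk):
R_aluminium shell = (1/0.5 − 1/0.5047)/(4π×223) = 6.646×10^-6 K/W
R_cellular glass = (1/0.5047 − 1/0.5647)/(4π×0.0517) = 0.324 K/W
R_total = 0.324 K/W
Q = ΔT/R_total = 166/0.324

Q ≈ 512 W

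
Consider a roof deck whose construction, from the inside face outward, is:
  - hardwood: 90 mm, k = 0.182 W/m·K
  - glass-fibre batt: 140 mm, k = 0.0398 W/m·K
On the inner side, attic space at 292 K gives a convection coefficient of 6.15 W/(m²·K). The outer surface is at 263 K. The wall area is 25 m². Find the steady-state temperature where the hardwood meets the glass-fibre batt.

T ≈ 287 K

Model the wall as resistances in series:
R_inner film = 1/(h_i·A) = 1/(6.15×25) = 0.006504 K/W
R_hardwood = L/(kA) = 0.09/(0.182×25) = 0.01978 K/W
R_glass-fibre batt = L/(kA) = 0.14/(0.0398×25) = 0.1407 K/W
R_total = 0.167 K/W;  Q = ΔT/R_total = 29/0.167 = 173.7 W
T_interface = T_inner − Q·ΣR(inner→interface) = 292 − 174×0.02628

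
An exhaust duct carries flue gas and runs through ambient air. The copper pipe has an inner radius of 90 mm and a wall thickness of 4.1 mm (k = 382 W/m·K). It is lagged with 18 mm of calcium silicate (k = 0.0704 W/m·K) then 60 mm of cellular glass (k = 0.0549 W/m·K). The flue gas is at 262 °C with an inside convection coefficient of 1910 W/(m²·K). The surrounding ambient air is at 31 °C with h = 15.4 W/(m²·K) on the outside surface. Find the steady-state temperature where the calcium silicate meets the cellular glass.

Per-layer cylindrical resistances, series-summed:
R_inner film = 1/(h_i·2πr₁L) = 1/(1910×2π×0.09×1) = 9.259×10^-4 K/W
R_copper pipe wall = ln(94.1/90)/(2π×382×1) = 1.856×10^-5 K/W
R_calcium silicate = ln(112.1/94.1)/(2π×0.0704×1) = 0.3957 K/W
R_cellular glass = ln(172.1/112.1)/(2π×0.0549×1) = 1.243 K/W
R_outer film = 1/(h_o·2πr_oL) = 1/(15.4×2π×0.1721×1) = 0.06005 K/W
R_total = 1.699 K/W
Q = ΔT/R_total = 231/1.699
Q = 136 W/m
T_interface = T_inner − Q·ΣR(inner→interface) = 262 − 136×0.3966

T ≈ 208 °C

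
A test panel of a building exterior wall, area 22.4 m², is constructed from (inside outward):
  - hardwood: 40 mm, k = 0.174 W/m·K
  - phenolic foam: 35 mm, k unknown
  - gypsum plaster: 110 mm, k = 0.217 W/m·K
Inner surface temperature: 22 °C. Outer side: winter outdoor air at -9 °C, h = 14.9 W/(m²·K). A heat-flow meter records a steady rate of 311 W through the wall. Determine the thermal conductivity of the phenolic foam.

k ≈ 0.0245 W/(m·K)

Treating each layer as a thermal resistance in series:
R_hardwood = L/(kA) = 0.04/(0.174×22.4) = 0.01026 K/W
R_gypsum plaster = L/(kA) = 0.11/(0.217×22.4) = 0.02263 K/W
R_outer film = 1/(h_o·A) = 1/(14.9×22.4) = 0.002996 K/W
Sum of known resistances R_other = 0.03589 K/W
Total R = ΔT/Q = 31/311 = 0.09968 K/W
R_phenolic foam = R_total − R_other = 0.06379 K/W
k = L/(R·A) = 0.035/(0.06379×22.4)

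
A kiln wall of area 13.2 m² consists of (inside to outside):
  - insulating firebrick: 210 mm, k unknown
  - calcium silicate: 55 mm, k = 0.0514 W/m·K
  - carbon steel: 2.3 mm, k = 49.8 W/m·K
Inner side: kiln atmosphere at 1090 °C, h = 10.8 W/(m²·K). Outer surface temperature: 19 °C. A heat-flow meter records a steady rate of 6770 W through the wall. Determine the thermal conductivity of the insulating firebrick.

k ≈ 0.227 W/(m·K)

Treating each layer as a thermal resistance in series:
R_inner film = 1/(h_i·A) = 1/(10.8×13.2) = 0.007015 K/W
R_calcium silicate = L/(kA) = 0.055/(0.0514×13.2) = 0.08106 K/W
R_carbon steel = L/(kA) = 0.0023/(49.8×13.2) = 3.499×10^-6 K/W
Sum of known resistances R_other = 0.08808 K/W
Total R = ΔT/Q = 1071/6770 = 0.1582 K/W
R_insulating firebrick = R_total − R_other = 0.07012 K/W
k = L/(R·A) = 0.21/(0.07012×13.2)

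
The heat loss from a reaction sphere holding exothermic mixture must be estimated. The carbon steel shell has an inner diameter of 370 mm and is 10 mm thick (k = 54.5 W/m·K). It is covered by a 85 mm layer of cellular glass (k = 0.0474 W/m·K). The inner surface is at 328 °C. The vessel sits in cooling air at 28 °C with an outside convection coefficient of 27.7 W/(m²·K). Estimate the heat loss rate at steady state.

Q ≈ 113 W

Spherical conduction: R = (1/r_in − 1/r_out)/(4πk) per layer; series-sum.
R_carbon steel shell = (1/0.185 − 1/0.195)/(4π×54.5) = 4.048×10^-4 K/W
R_cellular glass = (1/0.195 − 1/0.28)/(4π×0.0474) = 2.614 K/W
R_outer film = 1/(h·4πr_o²) = 1/(27.7×4π×0.28²) = 0.03664 K/W
R_total = 2.651 K/W
Q = ΔT/R_total = 300/2.651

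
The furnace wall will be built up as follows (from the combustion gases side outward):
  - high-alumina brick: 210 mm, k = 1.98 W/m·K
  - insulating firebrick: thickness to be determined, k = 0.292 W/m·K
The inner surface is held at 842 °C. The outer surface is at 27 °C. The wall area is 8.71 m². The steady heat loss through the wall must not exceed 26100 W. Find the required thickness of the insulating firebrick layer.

L ≈ 48.4 mm

Treating each layer as a thermal resistance in series:
R_high-alumina brick = L/(kA) = 0.21/(1.98×8.71) = 0.01218 K/W
Sum of the known resistances R_other = 0.01218 K/W
Required total resistance R_tot = ΔT/Q_allow = 815/26100 = 0.03123 K/W
R_insulating firebrick = R_tot − R_other = 0.01905 K/W
L = R·k·A = 0.01905×0.292×8.71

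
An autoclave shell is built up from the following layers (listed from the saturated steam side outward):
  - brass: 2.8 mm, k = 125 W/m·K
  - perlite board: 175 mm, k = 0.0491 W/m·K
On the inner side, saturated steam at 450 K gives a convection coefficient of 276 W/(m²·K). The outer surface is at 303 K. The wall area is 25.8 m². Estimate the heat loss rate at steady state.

Thermal resistances in series:
R_inner film = 1/(h_i·A) = 1/(276×25.8) = 1.404×10^-4 K/W
R_brass = L/(kA) = 0.0028/(125×25.8) = 8.682×10^-7 K/W
R_perlite board = L/(kA) = 0.175/(0.0491×25.8) = 0.1381 K/W
R_total = 0.1383 K/W
Q = ΔT / R_total = 147 / 0.1383

Q ≈ 1060 W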